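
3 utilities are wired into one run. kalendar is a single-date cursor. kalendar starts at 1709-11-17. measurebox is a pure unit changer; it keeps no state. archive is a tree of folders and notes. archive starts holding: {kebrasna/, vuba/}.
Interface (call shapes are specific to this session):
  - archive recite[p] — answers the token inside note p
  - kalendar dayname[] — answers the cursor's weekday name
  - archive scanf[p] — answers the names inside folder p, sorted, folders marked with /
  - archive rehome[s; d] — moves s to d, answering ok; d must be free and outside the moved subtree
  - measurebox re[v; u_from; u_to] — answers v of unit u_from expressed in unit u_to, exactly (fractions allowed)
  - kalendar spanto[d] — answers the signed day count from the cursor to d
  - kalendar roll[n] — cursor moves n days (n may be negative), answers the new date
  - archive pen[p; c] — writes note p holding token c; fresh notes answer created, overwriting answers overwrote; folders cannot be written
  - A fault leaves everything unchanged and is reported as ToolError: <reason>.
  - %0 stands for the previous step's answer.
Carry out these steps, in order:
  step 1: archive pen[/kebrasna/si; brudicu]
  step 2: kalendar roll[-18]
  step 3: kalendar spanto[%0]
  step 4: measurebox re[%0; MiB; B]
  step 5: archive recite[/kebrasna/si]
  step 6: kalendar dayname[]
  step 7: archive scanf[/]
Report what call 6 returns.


Answer: Wednesday

Derivation:
Now I run archive pen using p=/kebrasna/si, c=brudicu, and see created.
I run kalendar roll using n=-18, which returns 1709-10-30.
I call kalendar spanto using d=%0, → 0.
Next I call measurebox re using v=%0, u_from=MiB, u_to=B, yielding 0.
I try archive recite using p=/kebrasna/si, giving brudicu.
Now I run kalendar dayname(), — result: Wednesday.
Then archive scanf using p=/, and get [kebrasna/, vuba/].


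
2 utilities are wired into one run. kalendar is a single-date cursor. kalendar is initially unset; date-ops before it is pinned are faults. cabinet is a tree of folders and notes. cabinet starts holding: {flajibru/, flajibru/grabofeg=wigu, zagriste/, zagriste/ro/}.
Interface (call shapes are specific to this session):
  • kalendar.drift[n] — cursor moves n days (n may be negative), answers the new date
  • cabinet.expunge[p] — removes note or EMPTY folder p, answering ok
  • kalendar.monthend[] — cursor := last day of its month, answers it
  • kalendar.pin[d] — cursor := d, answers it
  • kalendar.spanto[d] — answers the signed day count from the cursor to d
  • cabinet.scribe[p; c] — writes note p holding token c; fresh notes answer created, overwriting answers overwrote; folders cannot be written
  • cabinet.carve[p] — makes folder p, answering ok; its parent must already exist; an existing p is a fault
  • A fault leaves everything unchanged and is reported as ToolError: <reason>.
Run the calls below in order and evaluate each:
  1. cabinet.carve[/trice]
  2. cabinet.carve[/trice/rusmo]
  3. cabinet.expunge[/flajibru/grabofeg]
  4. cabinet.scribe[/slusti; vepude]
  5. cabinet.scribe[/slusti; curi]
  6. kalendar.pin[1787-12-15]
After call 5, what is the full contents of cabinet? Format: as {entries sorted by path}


Answer: {flajibru/, slusti=curi, trice/, trice/rusmo/, zagriste/, zagriste/ro/}

Derivation:
Then cabinet.carve with p='/trice', — result: ok.
Then cabinet.carve with p='/trice/rusmo': ok.
Invoking cabinet.expunge with p='/flajibru/grabofeg': ok.
Invoking cabinet.scribe with p='/slusti', c='vepude', — result: created.
I try cabinet.scribe with p='/slusti', c='curi', giving overwrote.
I use kalendar.pin with d='1787-12-15', which returns 1787-12-15.


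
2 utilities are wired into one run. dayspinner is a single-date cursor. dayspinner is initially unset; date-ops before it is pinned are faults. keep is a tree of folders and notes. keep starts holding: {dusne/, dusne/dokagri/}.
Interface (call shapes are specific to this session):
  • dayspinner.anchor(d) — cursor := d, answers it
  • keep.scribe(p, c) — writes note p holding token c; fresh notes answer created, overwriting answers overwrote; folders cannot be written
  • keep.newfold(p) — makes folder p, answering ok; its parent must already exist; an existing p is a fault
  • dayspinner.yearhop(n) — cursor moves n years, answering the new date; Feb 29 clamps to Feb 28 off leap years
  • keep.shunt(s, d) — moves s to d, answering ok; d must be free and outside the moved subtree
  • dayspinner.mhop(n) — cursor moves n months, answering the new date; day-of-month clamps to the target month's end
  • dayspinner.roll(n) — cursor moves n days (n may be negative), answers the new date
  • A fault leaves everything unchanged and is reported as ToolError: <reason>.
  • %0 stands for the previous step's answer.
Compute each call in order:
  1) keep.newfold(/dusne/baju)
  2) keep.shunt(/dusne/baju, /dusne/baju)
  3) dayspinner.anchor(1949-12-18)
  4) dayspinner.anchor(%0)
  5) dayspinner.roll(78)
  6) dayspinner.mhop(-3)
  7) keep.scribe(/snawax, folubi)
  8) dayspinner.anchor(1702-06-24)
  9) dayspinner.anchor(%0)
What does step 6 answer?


Answer: 1949-12-06

Derivation:
;; newfold(p='/dusne/baju') : ok
;; shunt(s='/dusne/baju', d='/dusne/baju') : ToolError: exists
;; anchor(d='1949-12-18') : 1949-12-18
;; anchor(d='%0') : 1949-12-18
;; roll(n='78') : 1950-03-06
;; mhop(n='-3') : 1949-12-06
;; scribe(p='/snawax', c='folubi') : created
;; anchor(d='1702-06-24') : 1702-06-24
;; anchor(d='%0') : 1702-06-24


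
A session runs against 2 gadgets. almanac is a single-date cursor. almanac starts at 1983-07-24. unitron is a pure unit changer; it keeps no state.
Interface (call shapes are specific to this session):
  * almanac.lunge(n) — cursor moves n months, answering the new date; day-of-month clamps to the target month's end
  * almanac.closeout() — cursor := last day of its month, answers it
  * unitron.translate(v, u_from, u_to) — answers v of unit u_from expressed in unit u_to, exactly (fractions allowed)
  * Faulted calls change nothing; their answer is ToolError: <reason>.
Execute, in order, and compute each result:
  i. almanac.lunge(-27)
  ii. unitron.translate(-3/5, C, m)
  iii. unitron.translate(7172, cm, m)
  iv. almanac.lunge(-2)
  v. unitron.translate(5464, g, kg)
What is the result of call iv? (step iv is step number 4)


>>> almanac.lunge n='-27'
  1981-04-24
>>> unitron.translate v='-3/5' u_from='C' u_to='m'
  ToolError: incompatible units
>>> unitron.translate v='7172' u_from='cm' u_to='m'
  1793/25
>>> almanac.lunge n='-2'
  1981-02-24
>>> unitron.translate v='5464' u_from='g' u_to='kg'
  683/125

Answer: 1981-02-24


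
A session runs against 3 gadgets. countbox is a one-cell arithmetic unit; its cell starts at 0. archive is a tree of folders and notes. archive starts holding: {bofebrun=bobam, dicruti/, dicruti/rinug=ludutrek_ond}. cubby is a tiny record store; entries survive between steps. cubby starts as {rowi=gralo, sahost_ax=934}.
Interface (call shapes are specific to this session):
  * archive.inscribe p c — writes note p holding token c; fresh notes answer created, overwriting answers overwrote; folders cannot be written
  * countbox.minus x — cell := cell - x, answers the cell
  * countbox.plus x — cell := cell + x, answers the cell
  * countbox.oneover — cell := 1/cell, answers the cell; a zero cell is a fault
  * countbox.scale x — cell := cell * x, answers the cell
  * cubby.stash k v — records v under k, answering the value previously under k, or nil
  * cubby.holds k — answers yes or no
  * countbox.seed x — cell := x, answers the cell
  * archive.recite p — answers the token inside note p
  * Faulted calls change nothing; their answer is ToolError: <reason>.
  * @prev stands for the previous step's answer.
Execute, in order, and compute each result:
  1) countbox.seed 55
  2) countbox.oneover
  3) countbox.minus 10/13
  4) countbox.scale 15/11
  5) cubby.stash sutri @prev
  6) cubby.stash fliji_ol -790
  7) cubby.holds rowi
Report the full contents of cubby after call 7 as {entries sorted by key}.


I call countbox.seed on x→55, and observe 55.
I call countbox.oneover(): 1/55.
I run countbox.minus on x→10/13, — result: -537/715.
Using countbox.scale on x→15/11, and get -1611/1573.
Now I run cubby.stash on k→sutri, v→@prev, giving nil.
Then cubby.stash on k→fliji_ol, v→-790, → nil.
Invoking cubby.holds on k→rowi: yes.

Answer: {fliji_ol=-790, rowi=gralo, sahost_ax=934, sutri=-1611/1573}


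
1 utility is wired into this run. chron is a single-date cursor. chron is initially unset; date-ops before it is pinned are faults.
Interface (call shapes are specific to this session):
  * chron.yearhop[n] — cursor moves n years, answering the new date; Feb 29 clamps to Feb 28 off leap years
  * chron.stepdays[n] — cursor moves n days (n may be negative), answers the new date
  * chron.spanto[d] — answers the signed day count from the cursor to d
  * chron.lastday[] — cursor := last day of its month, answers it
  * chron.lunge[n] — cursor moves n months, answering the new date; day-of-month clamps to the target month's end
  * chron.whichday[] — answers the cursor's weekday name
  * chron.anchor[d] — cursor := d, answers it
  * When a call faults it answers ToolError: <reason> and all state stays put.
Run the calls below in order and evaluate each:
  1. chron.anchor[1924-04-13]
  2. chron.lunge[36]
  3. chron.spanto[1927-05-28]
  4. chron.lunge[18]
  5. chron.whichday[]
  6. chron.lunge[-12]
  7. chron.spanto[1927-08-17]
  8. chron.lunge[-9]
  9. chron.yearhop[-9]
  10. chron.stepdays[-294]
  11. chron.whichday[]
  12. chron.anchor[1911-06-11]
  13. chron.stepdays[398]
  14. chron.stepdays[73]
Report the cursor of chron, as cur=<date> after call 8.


Answer: cur=1927-01-13

Derivation:
-> chron.anchor(d: 1924-04-13)
<- 1924-04-13
-> chron.lunge(n: 36)
<- 1927-04-13
-> chron.spanto(d: 1927-05-28)
<- 45
-> chron.lunge(n: 18)
<- 1928-10-13
-> chron.whichday()
<- Saturday
-> chron.lunge(n: -12)
<- 1927-10-13
-> chron.spanto(d: 1927-08-17)
<- -57
-> chron.lunge(n: -9)
<- 1927-01-13
-> chron.yearhop(n: -9)
<- 1918-01-13
-> chron.stepdays(n: -294)
<- 1917-03-25
-> chron.whichday()
<- Sunday
-> chron.anchor(d: 1911-06-11)
<- 1911-06-11
-> chron.stepdays(n: 398)
<- 1912-07-13
-> chron.stepdays(n: 73)
<- 1912-09-24


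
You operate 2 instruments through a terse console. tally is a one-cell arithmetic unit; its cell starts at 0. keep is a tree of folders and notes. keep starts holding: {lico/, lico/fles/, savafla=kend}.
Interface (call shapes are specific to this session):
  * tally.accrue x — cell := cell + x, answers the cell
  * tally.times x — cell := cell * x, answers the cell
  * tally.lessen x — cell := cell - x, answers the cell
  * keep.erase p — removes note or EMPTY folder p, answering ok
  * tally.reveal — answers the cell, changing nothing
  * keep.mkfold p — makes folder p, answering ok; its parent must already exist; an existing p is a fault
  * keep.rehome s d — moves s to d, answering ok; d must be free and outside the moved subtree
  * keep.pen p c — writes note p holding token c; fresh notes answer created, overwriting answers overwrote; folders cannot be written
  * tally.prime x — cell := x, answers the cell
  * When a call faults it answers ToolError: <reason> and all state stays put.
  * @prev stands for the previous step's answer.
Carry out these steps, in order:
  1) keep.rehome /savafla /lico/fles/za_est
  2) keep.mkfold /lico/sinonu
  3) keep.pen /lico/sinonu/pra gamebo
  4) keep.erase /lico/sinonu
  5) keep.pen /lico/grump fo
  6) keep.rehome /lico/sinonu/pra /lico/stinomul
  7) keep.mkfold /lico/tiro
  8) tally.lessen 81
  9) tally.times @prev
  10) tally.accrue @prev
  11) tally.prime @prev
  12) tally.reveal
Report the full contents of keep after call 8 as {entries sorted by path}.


Answer: {lico/, lico/fles/, lico/fles/za_est=kend, lico/grump=fo, lico/sinonu/, lico/stinomul=gamebo, lico/tiro/}

Derivation:
>> keep.rehome(s='/savafla', d='/lico/fles/za_est')
<< ok
>> keep.mkfold(p='/lico/sinonu')
<< ok
>> keep.pen(p='/lico/sinonu/pra', c='gamebo')
<< created
>> keep.erase(p='/lico/sinonu')
<< ToolError: not empty
>> keep.pen(p='/lico/grump', c='fo')
<< created
>> keep.rehome(s='/lico/sinonu/pra', d='/lico/stinomul')
<< ok
>> keep.mkfold(p='/lico/tiro')
<< ok
>> tally.lessen(x='81')
<< -81
>> tally.times(x='@prev')
<< 6561
>> tally.accrue(x='@prev')
<< 13122
>> tally.prime(x='@prev')
<< 13122
>> tally.reveal()
<< 13122


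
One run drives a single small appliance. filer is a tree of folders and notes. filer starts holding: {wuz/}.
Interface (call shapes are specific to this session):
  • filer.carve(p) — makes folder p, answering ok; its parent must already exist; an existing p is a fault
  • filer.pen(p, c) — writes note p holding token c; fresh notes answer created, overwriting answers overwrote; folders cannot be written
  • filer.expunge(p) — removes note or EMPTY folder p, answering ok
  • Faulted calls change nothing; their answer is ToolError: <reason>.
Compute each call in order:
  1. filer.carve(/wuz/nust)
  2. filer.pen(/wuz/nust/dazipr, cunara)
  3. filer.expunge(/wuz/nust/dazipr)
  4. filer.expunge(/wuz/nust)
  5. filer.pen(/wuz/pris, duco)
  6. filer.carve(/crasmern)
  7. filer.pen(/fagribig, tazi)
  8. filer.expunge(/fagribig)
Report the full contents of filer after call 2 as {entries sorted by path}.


Answer: {wuz/, wuz/nust/, wuz/nust/dazipr=cunara}

Derivation:
I try filer.carve on p→/wuz/nust, and see ok.
Next I call filer.pen on p→/wuz/nust/dazipr, c→cunara, and get created.
I invoke filer.expunge on p→/wuz/nust/dazipr, giving ok.
I invoke filer.expunge on p→/wuz/nust, which returns ok.
Calling filer.pen on p→/wuz/pris, c→duco, — result: created.
Invoking filer.carve on p→/crasmern, giving ok.
Now I run filer.pen on p→/fagribig, c→tazi, giving created.
I run filer.expunge on p→/fagribig, giving ok.


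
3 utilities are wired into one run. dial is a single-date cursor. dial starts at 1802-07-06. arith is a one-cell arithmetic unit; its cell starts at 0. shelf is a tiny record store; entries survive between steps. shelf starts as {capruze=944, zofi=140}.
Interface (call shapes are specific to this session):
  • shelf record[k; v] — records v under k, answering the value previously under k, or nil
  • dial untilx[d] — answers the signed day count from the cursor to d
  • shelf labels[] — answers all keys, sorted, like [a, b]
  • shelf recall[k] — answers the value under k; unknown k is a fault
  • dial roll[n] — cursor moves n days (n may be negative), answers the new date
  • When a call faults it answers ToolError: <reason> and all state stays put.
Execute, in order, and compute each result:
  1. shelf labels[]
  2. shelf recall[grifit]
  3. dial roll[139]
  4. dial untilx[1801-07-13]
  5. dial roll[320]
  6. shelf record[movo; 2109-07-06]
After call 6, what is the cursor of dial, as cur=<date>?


Answer: cur=1803-10-08

Derivation:
-> shelf labels()
<- [capruze, zofi]
-> shelf recall(k: grifit)
<- ToolError: no such key grifit
-> dial roll(n: 139)
<- 1802-11-22
-> dial untilx(d: 1801-07-13)
<- -497
-> dial roll(n: 320)
<- 1803-10-08
-> shelf record(k: movo, v: 2109-07-06)
<- nil


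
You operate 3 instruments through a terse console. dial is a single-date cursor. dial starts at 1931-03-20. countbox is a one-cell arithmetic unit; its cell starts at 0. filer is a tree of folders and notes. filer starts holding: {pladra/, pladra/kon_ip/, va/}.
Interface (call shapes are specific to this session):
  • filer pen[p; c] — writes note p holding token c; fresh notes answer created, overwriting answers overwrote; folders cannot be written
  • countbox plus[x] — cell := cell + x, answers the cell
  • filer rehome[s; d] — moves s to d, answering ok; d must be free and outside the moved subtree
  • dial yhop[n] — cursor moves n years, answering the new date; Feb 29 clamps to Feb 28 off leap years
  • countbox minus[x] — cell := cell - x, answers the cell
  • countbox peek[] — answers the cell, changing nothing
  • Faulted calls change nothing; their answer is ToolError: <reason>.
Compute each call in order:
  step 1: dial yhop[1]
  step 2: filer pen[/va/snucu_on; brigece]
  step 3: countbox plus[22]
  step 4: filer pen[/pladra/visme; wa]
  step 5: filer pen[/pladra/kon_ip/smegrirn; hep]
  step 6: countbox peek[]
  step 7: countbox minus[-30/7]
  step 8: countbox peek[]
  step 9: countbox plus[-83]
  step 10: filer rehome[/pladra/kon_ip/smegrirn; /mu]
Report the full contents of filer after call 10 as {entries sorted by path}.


Answer: {mu=hep, pladra/, pladra/kon_ip/, pladra/visme=wa, va/, va/snucu_on=brigece}

Derivation:
$ dial yhop n='1'
:: 1932-03-20
$ filer pen p='/va/snucu_on' c='brigece'
:: created
$ countbox plus x='22'
:: 22
$ filer pen p='/pladra/visme' c='wa'
:: created
$ filer pen p='/pladra/kon_ip/smegrirn' c='hep'
:: created
$ countbox peek
:: 22
$ countbox minus x='-30/7'
:: 184/7
$ countbox peek
:: 184/7
$ countbox plus x='-83'
:: -397/7
$ filer rehome s='/pladra/kon_ip/smegrirn' d='/mu'
:: ok


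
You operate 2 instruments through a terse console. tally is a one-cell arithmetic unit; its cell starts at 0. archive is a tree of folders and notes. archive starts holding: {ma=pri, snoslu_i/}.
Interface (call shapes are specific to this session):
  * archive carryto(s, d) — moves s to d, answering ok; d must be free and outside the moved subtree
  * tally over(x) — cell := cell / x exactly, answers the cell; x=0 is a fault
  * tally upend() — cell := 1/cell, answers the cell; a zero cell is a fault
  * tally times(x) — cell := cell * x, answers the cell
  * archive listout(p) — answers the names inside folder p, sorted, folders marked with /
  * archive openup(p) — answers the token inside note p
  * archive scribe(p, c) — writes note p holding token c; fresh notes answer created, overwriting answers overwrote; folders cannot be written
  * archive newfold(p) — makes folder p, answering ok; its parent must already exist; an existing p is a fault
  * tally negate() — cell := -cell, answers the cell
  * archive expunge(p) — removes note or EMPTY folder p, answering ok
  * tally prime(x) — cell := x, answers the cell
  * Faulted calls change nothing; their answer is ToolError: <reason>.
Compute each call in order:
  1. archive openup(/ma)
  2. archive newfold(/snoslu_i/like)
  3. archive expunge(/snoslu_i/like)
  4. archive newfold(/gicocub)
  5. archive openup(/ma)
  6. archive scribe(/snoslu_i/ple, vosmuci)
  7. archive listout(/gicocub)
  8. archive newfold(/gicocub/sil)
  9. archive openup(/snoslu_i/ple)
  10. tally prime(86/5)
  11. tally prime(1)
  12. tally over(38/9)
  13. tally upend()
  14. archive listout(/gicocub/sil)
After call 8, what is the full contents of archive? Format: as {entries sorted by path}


$ archive openup /ma
:: pri
$ archive newfold /snoslu_i/like
:: ok
$ archive expunge /snoslu_i/like
:: ok
$ archive newfold /gicocub
:: ok
$ archive openup /ma
:: pri
$ archive scribe /snoslu_i/ple vosmuci
:: created
$ archive listout /gicocub
:: []
$ archive newfold /gicocub/sil
:: ok
$ archive openup /snoslu_i/ple
:: vosmuci
$ tally prime 86/5
:: 86/5
$ tally prime 1
:: 1
$ tally over 38/9
:: 9/38
$ tally upend
:: 38/9
$ archive listout /gicocub/sil
:: []

Answer: {gicocub/, gicocub/sil/, ma=pri, snoslu_i/, snoslu_i/ple=vosmuci}


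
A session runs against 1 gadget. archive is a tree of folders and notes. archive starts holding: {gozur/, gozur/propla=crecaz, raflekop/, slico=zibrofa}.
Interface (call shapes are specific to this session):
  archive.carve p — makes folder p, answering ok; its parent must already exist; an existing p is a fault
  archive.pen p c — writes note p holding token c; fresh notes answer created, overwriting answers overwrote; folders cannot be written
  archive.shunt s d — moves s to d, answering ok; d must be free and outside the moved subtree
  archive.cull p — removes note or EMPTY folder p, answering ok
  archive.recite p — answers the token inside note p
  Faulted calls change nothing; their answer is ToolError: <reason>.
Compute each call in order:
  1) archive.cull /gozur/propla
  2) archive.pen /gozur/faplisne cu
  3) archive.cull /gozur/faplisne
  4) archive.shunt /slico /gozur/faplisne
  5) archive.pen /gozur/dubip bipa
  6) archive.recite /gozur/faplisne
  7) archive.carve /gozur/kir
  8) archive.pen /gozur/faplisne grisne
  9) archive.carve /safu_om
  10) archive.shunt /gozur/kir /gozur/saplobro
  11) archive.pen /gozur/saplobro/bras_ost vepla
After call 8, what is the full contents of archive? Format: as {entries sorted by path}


Step: archive.cull[p: /gozur/propla]
Result: ok
Step: archive.pen[p: /gozur/faplisne; c: cu]
Result: created
Step: archive.cull[p: /gozur/faplisne]
Result: ok
Step: archive.shunt[s: /slico; d: /gozur/faplisne]
Result: ok
Step: archive.pen[p: /gozur/dubip; c: bipa]
Result: created
Step: archive.recite[p: /gozur/faplisne]
Result: zibrofa
Step: archive.carve[p: /gozur/kir]
Result: ok
Step: archive.pen[p: /gozur/faplisne; c: grisne]
Result: overwrote
Step: archive.carve[p: /safu_om]
Result: ok
Step: archive.shunt[s: /gozur/kir; d: /gozur/saplobro]
Result: ok
Step: archive.pen[p: /gozur/saplobro/bras_ost; c: vepla]
Result: created

Answer: {gozur/, gozur/dubip=bipa, gozur/faplisne=grisne, gozur/kir/, raflekop/}


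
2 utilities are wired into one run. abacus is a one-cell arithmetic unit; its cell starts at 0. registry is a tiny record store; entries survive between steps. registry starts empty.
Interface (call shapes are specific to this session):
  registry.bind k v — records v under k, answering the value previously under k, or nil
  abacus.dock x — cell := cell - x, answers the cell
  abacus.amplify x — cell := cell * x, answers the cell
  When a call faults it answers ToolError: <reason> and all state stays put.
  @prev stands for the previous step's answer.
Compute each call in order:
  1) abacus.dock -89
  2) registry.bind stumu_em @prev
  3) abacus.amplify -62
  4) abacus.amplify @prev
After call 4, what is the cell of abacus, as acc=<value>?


I try abacus.dock on x='-89', and get 89.
Next I call registry.bind on k='stumu_em', v='@prev', which returns nil.
I call abacus.amplify on x='-62': -5518.
I call abacus.amplify on x='@prev': 30448324.

Answer: acc=30448324


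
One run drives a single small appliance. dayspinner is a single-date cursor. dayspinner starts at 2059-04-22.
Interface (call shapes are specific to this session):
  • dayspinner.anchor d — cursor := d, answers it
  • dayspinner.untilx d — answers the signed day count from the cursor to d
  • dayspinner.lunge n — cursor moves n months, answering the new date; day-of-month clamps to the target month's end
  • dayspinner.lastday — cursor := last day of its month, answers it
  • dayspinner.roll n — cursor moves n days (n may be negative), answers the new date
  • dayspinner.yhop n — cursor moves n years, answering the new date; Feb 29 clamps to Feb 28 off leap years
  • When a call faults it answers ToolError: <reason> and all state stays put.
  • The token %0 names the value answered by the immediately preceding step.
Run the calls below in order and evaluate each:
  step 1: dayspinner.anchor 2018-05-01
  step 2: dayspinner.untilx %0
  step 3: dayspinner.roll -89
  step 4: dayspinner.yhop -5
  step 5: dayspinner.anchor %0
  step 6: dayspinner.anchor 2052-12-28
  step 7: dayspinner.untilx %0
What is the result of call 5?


[in] dayspinner.anchor d: 2018-05-01
:: 2018-05-01
[in] dayspinner.untilx d: %0
:: 0
[in] dayspinner.roll n: -89
:: 2018-02-01
[in] dayspinner.yhop n: -5
:: 2013-02-01
[in] dayspinner.anchor d: %0
:: 2013-02-01
[in] dayspinner.anchor d: 2052-12-28
:: 2052-12-28
[in] dayspinner.untilx d: %0
:: 0

Answer: 2013-02-01


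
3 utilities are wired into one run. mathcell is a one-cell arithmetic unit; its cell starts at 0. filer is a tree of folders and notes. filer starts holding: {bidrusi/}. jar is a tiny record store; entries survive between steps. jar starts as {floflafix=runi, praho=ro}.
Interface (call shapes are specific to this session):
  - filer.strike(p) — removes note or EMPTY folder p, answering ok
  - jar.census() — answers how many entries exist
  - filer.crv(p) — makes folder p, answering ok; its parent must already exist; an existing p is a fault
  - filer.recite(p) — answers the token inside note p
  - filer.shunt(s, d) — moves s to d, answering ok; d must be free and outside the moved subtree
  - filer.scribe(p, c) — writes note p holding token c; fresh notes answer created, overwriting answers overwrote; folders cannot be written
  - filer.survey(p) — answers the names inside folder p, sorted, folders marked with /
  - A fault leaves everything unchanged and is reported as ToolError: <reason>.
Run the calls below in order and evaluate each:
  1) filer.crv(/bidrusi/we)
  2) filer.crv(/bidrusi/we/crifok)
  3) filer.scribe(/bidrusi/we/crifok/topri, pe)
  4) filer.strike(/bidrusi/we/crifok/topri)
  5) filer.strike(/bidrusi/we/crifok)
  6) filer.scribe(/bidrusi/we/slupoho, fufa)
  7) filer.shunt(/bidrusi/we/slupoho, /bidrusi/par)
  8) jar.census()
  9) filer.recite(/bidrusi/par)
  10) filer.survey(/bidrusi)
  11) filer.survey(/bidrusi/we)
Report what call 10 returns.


Answer: [par, we/]

Derivation:
-> crv(p→/bidrusi/we)
<- ok
-> crv(p→/bidrusi/we/crifok)
<- ok
-> scribe(p→/bidrusi/we/crifok/topri, c→pe)
<- created
-> strike(p→/bidrusi/we/crifok/topri)
<- ok
-> strike(p→/bidrusi/we/crifok)
<- ok
-> scribe(p→/bidrusi/we/slupoho, c→fufa)
<- created
-> shunt(s→/bidrusi/we/slupoho, d→/bidrusi/par)
<- ok
-> census()
<- 2
-> recite(p→/bidrusi/par)
<- fufa
-> survey(p→/bidrusi)
<- [par, we/]
-> survey(p→/bidrusi/we)
<- []


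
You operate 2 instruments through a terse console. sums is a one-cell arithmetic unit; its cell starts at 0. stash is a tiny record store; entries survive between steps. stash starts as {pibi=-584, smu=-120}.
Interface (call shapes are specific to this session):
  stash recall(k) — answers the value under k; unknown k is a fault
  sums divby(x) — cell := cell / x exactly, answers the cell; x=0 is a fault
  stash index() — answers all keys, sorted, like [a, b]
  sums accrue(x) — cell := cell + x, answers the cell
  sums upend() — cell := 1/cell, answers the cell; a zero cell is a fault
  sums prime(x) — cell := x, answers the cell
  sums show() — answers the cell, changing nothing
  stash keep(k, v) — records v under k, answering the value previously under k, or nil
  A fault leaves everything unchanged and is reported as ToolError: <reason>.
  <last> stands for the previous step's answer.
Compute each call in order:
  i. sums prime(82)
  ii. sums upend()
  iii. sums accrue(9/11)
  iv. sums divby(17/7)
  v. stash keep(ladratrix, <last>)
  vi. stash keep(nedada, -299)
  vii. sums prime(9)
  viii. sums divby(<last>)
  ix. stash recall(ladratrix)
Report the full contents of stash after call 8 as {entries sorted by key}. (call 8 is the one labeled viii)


Answer: {ladratrix=5243/15334, nedada=-299, pibi=-584, smu=-120}

Derivation:
I use sums prime on x: 82, and get 82.
Invoking sums upend(), which returns 1/82.
Now I run sums accrue on x: 9/11, yielding 749/902.
I run sums divby on x: 17/7, and see 5243/15334.
Next I call stash keep on k: ladratrix, v: <last>, yielding nil.
Next I call stash keep on k: nedada, v: -299, and see nil.
Invoking sums prime on x: 9, and observe 9.
Now I run sums divby on x: <last>, giving 1.
I run stash recall on k: ladratrix, and see 5243/15334.


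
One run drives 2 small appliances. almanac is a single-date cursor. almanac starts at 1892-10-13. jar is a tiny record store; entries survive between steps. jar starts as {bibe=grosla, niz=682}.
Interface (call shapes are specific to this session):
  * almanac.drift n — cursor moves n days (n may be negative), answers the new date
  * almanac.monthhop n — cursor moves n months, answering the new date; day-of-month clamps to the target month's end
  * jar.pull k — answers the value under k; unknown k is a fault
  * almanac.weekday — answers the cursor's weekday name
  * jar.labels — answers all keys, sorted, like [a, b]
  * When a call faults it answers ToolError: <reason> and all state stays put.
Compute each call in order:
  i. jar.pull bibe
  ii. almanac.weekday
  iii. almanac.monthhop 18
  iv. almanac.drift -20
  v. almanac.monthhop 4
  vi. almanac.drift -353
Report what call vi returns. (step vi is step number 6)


Answer: 1893-08-05

Derivation:
>> jar.pull(bibe)
<< grosla
>> almanac.weekday()
<< Thursday
>> almanac.monthhop(18)
<< 1894-04-13
>> almanac.drift(-20)
<< 1894-03-24
>> almanac.monthhop(4)
<< 1894-07-24
>> almanac.drift(-353)
<< 1893-08-05


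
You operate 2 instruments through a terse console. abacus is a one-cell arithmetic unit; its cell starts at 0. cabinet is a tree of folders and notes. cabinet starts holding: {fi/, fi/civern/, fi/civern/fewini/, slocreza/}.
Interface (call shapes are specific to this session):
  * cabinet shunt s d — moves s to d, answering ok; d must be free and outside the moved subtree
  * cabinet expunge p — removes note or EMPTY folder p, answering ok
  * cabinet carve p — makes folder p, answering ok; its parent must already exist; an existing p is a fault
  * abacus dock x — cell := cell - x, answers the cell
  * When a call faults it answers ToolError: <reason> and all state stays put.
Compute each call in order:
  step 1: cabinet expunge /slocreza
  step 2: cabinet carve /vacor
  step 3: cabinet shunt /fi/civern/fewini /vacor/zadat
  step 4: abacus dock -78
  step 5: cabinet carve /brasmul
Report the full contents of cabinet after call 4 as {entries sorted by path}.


Answer: {fi/, fi/civern/, vacor/, vacor/zadat/}

Derivation:
·→ cabinet expunge(p→/slocreza)
·← ok
·→ cabinet carve(p→/vacor)
·← ok
·→ cabinet shunt(s→/fi/civern/fewini, d→/vacor/zadat)
·← ok
·→ abacus dock(x→-78)
·← 78
·→ cabinet carve(p→/brasmul)
·← ok


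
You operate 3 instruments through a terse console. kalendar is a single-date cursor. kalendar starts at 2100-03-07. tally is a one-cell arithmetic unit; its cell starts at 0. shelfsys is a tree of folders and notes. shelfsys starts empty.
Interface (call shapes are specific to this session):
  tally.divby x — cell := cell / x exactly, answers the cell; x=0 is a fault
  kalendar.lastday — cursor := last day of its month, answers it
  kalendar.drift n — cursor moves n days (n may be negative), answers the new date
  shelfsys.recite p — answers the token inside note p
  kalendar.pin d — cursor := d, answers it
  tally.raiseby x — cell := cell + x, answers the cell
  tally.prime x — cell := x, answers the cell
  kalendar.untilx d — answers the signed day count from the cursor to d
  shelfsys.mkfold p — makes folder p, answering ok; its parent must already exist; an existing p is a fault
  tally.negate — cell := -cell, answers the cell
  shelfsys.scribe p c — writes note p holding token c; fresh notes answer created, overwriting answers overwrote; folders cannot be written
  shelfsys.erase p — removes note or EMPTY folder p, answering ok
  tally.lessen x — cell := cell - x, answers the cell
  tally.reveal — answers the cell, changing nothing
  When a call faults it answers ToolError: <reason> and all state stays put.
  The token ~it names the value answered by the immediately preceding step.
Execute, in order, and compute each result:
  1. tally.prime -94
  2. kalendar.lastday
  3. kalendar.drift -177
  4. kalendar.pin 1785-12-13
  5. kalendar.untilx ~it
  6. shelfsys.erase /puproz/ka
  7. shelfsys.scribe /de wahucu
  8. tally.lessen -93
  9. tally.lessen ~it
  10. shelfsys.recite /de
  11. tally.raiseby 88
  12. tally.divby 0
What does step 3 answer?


# 1. tally.prime(x→-94) => -94
# 2. kalendar.lastday() => 2100-03-31
# 3. kalendar.drift(n→-177) => 2099-10-05
# 4. kalendar.pin(d→1785-12-13) => 1785-12-13
# 5. kalendar.untilx(d→~it) => 0
# 6. shelfsys.erase(p→/puproz/ka) => ToolError: not found
# 7. shelfsys.scribe(p→/de, c→wahucu) => created
# 8. tally.lessen(x→-93) => -1
# 9. tally.lessen(x→~it) => 0
# 10. shelfsys.recite(p→/de) => wahucu
# 11. tally.raiseby(x→88) => 88
# 12. tally.divby(x→0) => ToolError: division by zero

Answer: 2099-10-05


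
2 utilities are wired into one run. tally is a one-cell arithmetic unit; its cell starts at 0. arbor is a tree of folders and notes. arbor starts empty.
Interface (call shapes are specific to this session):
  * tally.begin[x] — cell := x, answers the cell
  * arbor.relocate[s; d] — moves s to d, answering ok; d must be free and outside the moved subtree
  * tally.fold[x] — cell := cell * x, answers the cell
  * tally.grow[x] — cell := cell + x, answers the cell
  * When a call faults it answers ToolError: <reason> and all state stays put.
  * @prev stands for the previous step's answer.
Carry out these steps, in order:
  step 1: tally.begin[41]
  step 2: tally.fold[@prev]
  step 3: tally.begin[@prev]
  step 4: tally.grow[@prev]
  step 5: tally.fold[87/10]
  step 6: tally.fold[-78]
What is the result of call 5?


Answer: 146247/5

Derivation:
Now I run tally.begin on x='41', → 41.
I try tally.fold on x='@prev', which returns 1681.
I try tally.begin on x='@prev', → 1681.
I try tally.grow on x='@prev', → 3362.
I try tally.fold on x='87/10', which returns 146247/5.
I call tally.fold on x='-78', and get -11407266/5.


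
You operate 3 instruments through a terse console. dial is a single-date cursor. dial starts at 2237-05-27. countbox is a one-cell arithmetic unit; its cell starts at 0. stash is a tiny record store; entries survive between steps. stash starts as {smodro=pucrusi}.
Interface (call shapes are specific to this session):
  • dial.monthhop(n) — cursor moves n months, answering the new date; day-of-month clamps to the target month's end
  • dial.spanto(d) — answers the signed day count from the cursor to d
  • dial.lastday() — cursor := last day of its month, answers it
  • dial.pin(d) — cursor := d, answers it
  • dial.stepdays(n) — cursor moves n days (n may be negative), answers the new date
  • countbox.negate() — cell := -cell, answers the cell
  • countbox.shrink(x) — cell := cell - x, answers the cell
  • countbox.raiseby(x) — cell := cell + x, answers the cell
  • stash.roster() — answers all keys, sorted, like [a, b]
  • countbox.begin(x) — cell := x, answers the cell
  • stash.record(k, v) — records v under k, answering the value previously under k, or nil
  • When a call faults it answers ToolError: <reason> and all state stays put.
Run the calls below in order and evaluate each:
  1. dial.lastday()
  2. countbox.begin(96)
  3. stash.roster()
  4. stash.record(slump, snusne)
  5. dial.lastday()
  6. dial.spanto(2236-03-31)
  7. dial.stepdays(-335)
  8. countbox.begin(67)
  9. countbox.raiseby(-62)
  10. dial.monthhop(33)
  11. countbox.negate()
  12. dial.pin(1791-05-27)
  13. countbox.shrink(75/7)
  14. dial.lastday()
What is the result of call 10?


Next I call lastday, → 2237-05-31.
I call begin with x=96, which returns 96.
I invoke roster, and get [smodro].
Calling record with k=slump, v=snusne, yielding nil.
I invoke lastday(), → 2237-05-31.
Using spanto with d=2236-03-31, and see -426.
Calling stepdays with n=-335, and observe 2236-06-30.
Using begin with x=67, — result: 67.
Next I call raiseby with x=-62, giving 5.
I run monthhop with n=33, which returns 2239-03-30.
Now I run negate(), which returns -5.
Then pin with d=1791-05-27, giving 1791-05-27.
I use shrink with x=75/7, yielding -110/7.
I use lastday(), which returns 1791-05-31.

Answer: 2239-03-30


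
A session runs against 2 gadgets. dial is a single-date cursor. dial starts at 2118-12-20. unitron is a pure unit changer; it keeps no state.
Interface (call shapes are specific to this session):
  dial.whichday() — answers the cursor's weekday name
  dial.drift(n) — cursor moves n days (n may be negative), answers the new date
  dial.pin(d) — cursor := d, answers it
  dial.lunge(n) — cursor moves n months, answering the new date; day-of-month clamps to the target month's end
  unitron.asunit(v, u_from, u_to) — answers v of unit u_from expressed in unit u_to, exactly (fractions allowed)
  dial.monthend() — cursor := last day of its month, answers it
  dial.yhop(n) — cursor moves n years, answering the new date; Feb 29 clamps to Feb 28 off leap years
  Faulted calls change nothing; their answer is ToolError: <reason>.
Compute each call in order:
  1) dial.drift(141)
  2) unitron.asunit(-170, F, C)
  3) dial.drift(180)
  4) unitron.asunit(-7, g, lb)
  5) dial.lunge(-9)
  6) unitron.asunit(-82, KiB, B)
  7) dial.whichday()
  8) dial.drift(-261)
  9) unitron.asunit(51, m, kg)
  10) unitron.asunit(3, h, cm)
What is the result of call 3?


Answer: 2119-11-06

Derivation:
-> dial.drift(n='141')
<- 2119-05-10
-> unitron.asunit(v='-170', u_from='F', u_to='C')
<- -1010/9
-> dial.drift(n='180')
<- 2119-11-06
-> unitron.asunit(v='-7', u_from='g', u_to='lb')
<- -100000/6479891
-> dial.lunge(n='-9')
<- 2119-02-06
-> unitron.asunit(v='-82', u_from='KiB', u_to='B')
<- -83968
-> dial.whichday()
<- Monday
-> dial.drift(n='-261')
<- 2118-05-21
-> unitron.asunit(v='51', u_from='m', u_to='kg')
<- ToolError: incompatible units
-> unitron.asunit(v='3', u_from='h', u_to='cm')
<- ToolError: incompatible units


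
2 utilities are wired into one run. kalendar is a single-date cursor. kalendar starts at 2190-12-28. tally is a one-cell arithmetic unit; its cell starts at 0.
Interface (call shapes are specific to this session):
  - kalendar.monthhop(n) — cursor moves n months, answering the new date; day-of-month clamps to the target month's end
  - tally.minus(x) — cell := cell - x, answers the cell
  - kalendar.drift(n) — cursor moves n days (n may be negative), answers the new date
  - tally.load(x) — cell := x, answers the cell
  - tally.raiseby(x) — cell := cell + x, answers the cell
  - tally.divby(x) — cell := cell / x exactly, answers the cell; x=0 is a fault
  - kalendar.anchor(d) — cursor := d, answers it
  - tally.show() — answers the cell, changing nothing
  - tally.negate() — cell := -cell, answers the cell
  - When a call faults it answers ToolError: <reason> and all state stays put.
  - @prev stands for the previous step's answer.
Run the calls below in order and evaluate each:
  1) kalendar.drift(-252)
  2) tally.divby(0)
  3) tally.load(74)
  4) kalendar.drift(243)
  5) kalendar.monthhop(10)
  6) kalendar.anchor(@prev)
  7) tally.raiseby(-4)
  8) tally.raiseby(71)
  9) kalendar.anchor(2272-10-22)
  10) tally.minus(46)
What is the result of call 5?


! 1. kalendar.drift(n=-252) == 2190-04-20
! 2. tally.divby(x=0) == ToolError: division by zero
! 3. tally.load(x=74) == 74
! 4. kalendar.drift(n=243) == 2190-12-19
! 5. kalendar.monthhop(n=10) == 2191-10-19
! 6. kalendar.anchor(d=@prev) == 2191-10-19
! 7. tally.raiseby(x=-4) == 70
! 8. tally.raiseby(x=71) == 141
! 9. kalendar.anchor(d=2272-10-22) == 2272-10-22
! 10. tally.minus(x=46) == 95

Answer: 2191-10-19


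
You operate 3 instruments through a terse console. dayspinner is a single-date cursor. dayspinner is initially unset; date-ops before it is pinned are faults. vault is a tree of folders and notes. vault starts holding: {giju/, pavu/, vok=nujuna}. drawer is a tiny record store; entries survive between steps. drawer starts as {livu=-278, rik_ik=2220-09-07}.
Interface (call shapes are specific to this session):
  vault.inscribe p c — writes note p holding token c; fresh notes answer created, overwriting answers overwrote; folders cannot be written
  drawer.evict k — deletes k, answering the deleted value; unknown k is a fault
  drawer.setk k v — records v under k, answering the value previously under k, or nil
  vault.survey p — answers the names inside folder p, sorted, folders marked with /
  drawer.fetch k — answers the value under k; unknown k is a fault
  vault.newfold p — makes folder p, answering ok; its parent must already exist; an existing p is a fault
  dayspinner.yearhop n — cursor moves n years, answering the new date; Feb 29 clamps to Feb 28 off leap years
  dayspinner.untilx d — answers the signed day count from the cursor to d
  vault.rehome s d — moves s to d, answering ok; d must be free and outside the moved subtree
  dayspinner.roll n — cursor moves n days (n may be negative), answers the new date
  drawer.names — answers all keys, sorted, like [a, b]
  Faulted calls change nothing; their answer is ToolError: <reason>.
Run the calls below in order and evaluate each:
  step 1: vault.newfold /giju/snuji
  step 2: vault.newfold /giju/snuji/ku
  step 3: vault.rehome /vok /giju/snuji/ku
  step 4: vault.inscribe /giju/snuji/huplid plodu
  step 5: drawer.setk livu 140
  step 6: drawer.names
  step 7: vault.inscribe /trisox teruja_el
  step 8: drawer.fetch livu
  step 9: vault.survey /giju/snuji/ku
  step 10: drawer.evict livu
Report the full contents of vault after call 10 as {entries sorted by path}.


Answer: {giju/, giju/snuji/, giju/snuji/huplid=plodu, giju/snuji/ku/, pavu/, trisox=teruja_el, vok=nujuna}

Derivation:
-- 1. newfold(/giju/snuji) -> ok
-- 2. newfold(/giju/snuji/ku) -> ok
-- 3. rehome(/vok, /giju/snuji/ku) -> ToolError: exists
-- 4. inscribe(/giju/snuji/huplid, plodu) -> created
-- 5. setk(livu, 140) -> -278
-- 6. names() -> [livu, rik_ik]
-- 7. inscribe(/trisox, teruja_el) -> created
-- 8. fetch(livu) -> 140
-- 9. survey(/giju/snuji/ku) -> []
-- 10. evict(livu) -> 140
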